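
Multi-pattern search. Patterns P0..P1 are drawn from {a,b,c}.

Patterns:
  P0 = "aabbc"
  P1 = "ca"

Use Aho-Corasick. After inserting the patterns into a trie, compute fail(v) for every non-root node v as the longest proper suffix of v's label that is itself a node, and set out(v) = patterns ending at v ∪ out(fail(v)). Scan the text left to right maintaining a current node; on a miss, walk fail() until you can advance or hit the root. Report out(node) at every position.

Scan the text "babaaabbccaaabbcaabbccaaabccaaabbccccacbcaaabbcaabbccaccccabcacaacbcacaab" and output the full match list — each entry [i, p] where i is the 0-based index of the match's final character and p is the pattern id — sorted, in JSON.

Build:
Trie (insert patterns):
  n0 'ε': a→1 c→6
  n1 'a': a→2
  n2 'aa': b→3
  n3 'aab': b→4
  n4 'aabb': c→5
  n5 'aabbc': ·  [P0 ends]
  n6 'c': a→7
  n7 'ca': ·  [P1 ends]

BFS fail/out derivation:
  n1('a'): parent n0 fail=0; on 'a' 0 → fail=0;  out ∅∪∅=∅
  n6('c'): parent n0 fail=0; on 'c' 0 → fail=0;  out ∅∪∅=∅
  n2('aa'): parent n1 fail=0; on 'a' 0 → fail=1;  out ∅∪∅=∅
  n7('ca'): parent n6 fail=0; on 'a' 0 → fail=1;  out {1}∪∅={1}
  n3('aab'): parent n2 fail=1; on 'b' 1→0 → fail=0;  out ∅∪∅=∅
  n4('aabb'): parent n3 fail=0; on 'b' 0 → fail=0;  out ∅∪∅=∅
  n5('aabbc'): parent n4 fail=0; on 'c' 0 → fail=6;  out {0}∪∅={0}

Scan:
i=0 'b': node 0→0
i=1 'a': node 0→1
i=2 'b': node 1→0 (fail-walked)
i=3 'a': node 0→1
i=4 'a': node 1→2
i=5 'a': node 2→2 (fail-walked)
i=6 'b': node 2→3
i=7 'b': node 3→4
i=8 'c': node 4→5  ** P0@[4:8]
i=9 'c': node 5→6 (fail-walked)
i=10 'a': node 6→7  ** P1@[9:10]
i=11 'a': node 7→2 (fail-walked)
i=12 'a': node 2→2 (fail-walked)
i=13 'b': node 2→3
i=14 'b': node 3→4
i=15 'c': node 4→5  ** P0@[11:15]
i=16 'a': node 5→7 (fail-walked)  ** P1@[15:16]
i=17 'a': node 7→2 (fail-walked)
i=18 'b': node 2→3
i=19 'b': node 3→4
i=20 'c': node 4→5  ** P0@[16:20]
i=21 'c': node 5→6 (fail-walked)
i=22 'a': node 6→7  ** P1@[21:22]
i=23 'a': node 7→2 (fail-walked)
i=24 'a': node 2→2 (fail-walked)
i=25 'b': node 2→3
i=26 'c': node 3→6 (fail-walked)
i=27 'c': node 6→6 (fail-walked)
i=28 'a': node 6→7  ** P1@[27:28]
i=29 'a': node 7→2 (fail-walked)
i=30 'a': node 2→2 (fail-walked)
i=31 'b': node 2→3
i=32 'b': node 3→4
i=33 'c': node 4→5  ** P0@[29:33]
i=34 'c': node 5→6 (fail-walked)
i=35 'c': node 6→6 (fail-walked)
i=36 'c': node 6→6 (fail-walked)
i=37 'a': node 6→7  ** P1@[36:37]
i=38 'c': node 7→6 (fail-walked)
i=39 'b': node 6→0 (fail-walked)
i=40 'c': node 0→6
i=41 'a': node 6→7  ** P1@[40:41]
i=42 'a': node 7→2 (fail-walked)
i=43 'a': node 2→2 (fail-walked)
i=44 'b': node 2→3
i=45 'b': node 3→4
i=46 'c': node 4→5  ** P0@[42:46]
i=47 'a': node 5→7 (fail-walked)  ** P1@[46:47]
i=48 'a': node 7→2 (fail-walked)
i=49 'b': node 2→3
i=50 'b': node 3→4
i=51 'c': node 4→5  ** P0@[47:51]
i=52 'c': node 5→6 (fail-walked)
i=53 'a': node 6→7  ** P1@[52:53]
i=54 'c': node 7→6 (fail-walked)
i=55 'c': node 6→6 (fail-walked)
i=56 'c': node 6→6 (fail-walked)
i=57 'c': node 6→6 (fail-walked)
i=58 'a': node 6→7  ** P1@[57:58]
i=59 'b': node 7→0 (fail-walked)
i=60 'c': node 0→6
i=61 'a': node 6→7  ** P1@[60:61]
i=62 'c': node 7→6 (fail-walked)
i=63 'a': node 6→7  ** P1@[62:63]
i=64 'a': node 7→2 (fail-walked)
i=65 'c': node 2→6 (fail-walked)
i=66 'b': node 6→0 (fail-walked)
i=67 'c': node 0→6
i=68 'a': node 6→7  ** P1@[67:68]
i=69 'c': node 7→6 (fail-walked)
i=70 'a': node 6→7  ** P1@[69:70]
i=71 'a': node 7→2 (fail-walked)
i=72 'b': node 2→3

Matches: [[8,0],[10,1],[15,0],[16,1],[20,0],[22,1],[28,1],[33,0],[37,1],[41,1],[46,0],[47,1],[51,0],[53,1],[58,1],[61,1],[63,1],[68,1],[70,1]]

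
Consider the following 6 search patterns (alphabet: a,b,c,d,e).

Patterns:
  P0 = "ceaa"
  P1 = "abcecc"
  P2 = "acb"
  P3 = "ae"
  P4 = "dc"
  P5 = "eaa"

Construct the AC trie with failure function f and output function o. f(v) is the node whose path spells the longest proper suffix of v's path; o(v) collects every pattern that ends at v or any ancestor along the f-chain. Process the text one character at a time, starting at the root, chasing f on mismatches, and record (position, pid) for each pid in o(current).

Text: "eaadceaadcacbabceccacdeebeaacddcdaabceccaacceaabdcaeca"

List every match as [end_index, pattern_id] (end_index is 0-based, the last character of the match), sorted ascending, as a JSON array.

Build automaton:
Trie (insert patterns):
  0='ε' goto a→5 c→1 d→14 e→16
  1='c' goto e→2
  2='ce' goto a→3
  3='cea' goto a→4
  4='ceaa' goto ·  ←P0
  5='a' goto b→6 c→11 e→13
  6='ab' goto c→7
  7='abc' goto e→8
  8='abce' goto c→9
  9='abcec' goto c→10
  10='abcecc' goto ·  ←P1
  11='ac' goto b→12
  12='acb' goto ·  ←P2
  13='ae' goto ·  ←P3
  14='d' goto c→15
  15='dc' goto ·  ←P4
  16='e' goto a→17
  17='ea' goto a→18
  18='eaa' goto ·  ←P5

BFS fail/out derivation:
  fail(1) 'c': from fail(0)=0 chase 'c': 0 ⇒ 0;  out=∅∪out(0)=∅
  fail(5) 'a': from fail(0)=0 chase 'a': 0 ⇒ 0;  out=∅∪out(0)=∅
  fail(14) 'd': from fail(0)=0 chase 'd': 0 ⇒ 0;  out=∅∪out(0)=∅
  fail(16) 'e': from fail(0)=0 chase 'e': 0 ⇒ 0;  out=∅∪out(0)=∅
  fail(2) 'ce': from fail(1)=0 chase 'e': 0 ⇒ 16;  out=∅∪out(16)=∅
  fail(6) 'ab': from fail(5)=0 chase 'b': 0 ⇒ 0;  out=∅∪out(0)=∅
  fail(11) 'ac': from fail(5)=0 chase 'c': 0 ⇒ 1;  out=∅∪out(1)=∅
  fail(13) 'ae': from fail(5)=0 chase 'e': 0 ⇒ 16;  out={3}∪out(16)={3}
  fail(15) 'dc': from fail(14)=0 chase 'c': 0 ⇒ 1;  out={4}∪out(1)={4}
  fail(17) 'ea': from fail(16)=0 chase 'a': 0 ⇒ 5;  out=∅∪out(5)=∅
  fail(3) 'cea': from fail(2)=16 chase 'a': 16 ⇒ 17;  out=∅∪out(17)=∅
  fail(7) 'abc': from fail(6)=0 chase 'c': 0 ⇒ 1;  out=∅∪out(1)=∅
  fail(12) 'acb': from fail(11)=1 chase 'b': 1→0 ⇒ 0;  out={2}∪out(0)={2}
  fail(18) 'eaa': from fail(17)=5 chase 'a': 5→0 ⇒ 5;  out={5}∪out(5)={5}
  fail(4) 'ceaa': from fail(3)=17 chase 'a': 17 ⇒ 18;  out={0}∪out(18)={0,5}
  fail(8) 'abce': from fail(7)=1 chase 'e': 1 ⇒ 2;  out=∅∪out(2)=∅
  fail(9) 'abcec': from fail(8)=2 chase 'c': 2→16→0 ⇒ 1;  out=∅∪out(1)=∅
  fail(10) 'abcecc': from fail(9)=1 chase 'c': 1→0 ⇒ 1;  out={1}∪out(1)={1}

Scan:
i=0 'e': node 0→16
i=1 'a': node 16→17
i=2 'a': node 17→18  → match P5@[0:2]
i=3 'd': node 18→14 ·f
i=4 'c': node 14→15  → match P4@[3:4]
i=5 'e': node 15→2 ·f
i=6 'a': node 2→3
i=7 'a': node 3→4  → match P0@[4:7],P5@[5:7]
i=8 'd': node 4→14 ·f
i=9 'c': node 14→15  → match P4@[8:9]
i=10 'a': node 15→5 ·f
i=11 'c': node 5→11
i=12 'b': node 11→12  → match P2@[10:12]
i=13 'a': node 12→5 ·f
i=14 'b': node 5→6
i=15 'c': node 6→7
i=16 'e': node 7→8
i=17 'c': node 8→9
i=18 'c': node 9→10  → match P1@[13:18]
i=19 'a': node 10→5 ·f
i=20 'c': node 5→11
i=21 'd': node 11→14 ·f
i=22 'e': node 14→16 ·f
i=23 'e': node 16→16 ·f
i=24 'b': node 16→0 ·f
i=25 'e': node 0→16
i=26 'a': node 16→17
i=27 'a': node 17→18  → match P5@[25:27]
i=28 'c': node 18→11 ·f
i=29 'd': node 11→14 ·f
i=30 'd': node 14→14 ·f
i=31 'c': node 14→15  → match P4@[30:31]
i=32 'd': node 15→14 ·f
i=33 'a': node 14→5 ·f
i=34 'a': node 5→5 ·f
i=35 'b': node 5→6
i=36 'c': node 6→7
i=37 'e': node 7→8
i=38 'c': node 8→9
i=39 'c': node 9→10  → match P1@[34:39]
i=40 'a': node 10→5 ·f
i=41 'a': node 5→5 ·f
i=42 'c': node 5→11
i=43 'c': node 11→1 ·f
i=44 'e': node 1→2
i=45 'a': node 2→3
i=46 'a': node 3→4  → match P0@[43:46],P5@[44:46]
i=47 'b': node 4→6 ·f
i=48 'd': node 6→14 ·f
i=49 'c': node 14→15  → match P4@[48:49]
i=50 'a': node 15→5 ·f
i=51 'e': node 5→13  → match P3@[50:51]
i=52 'c': node 13→1 ·f
i=53 'a': node 1→5 ·f

All matches (sorted): [[2,5],[4,4],[7,0],[7,5],[9,4],[12,2],[18,1],[27,5],[31,4],[39,1],[46,0],[46,5],[49,4],[51,3]]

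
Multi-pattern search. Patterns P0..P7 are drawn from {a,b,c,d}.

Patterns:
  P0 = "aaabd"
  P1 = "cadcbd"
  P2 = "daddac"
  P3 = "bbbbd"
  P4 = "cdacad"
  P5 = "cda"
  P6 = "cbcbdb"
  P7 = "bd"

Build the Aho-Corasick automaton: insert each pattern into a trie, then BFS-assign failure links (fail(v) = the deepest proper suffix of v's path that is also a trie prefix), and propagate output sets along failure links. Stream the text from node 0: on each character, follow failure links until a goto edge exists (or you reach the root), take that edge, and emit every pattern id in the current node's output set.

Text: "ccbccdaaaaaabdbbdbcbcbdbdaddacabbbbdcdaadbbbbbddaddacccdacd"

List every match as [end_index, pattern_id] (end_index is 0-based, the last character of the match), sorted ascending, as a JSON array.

Build:
Trie (insert patterns):
  0='ε' goto a→1 b→18 c→6 d→12
  1='a' goto a→2
  2='aa' goto a→3
  3='aaa' goto b→4
  4='aaab' goto d→5
  5='aaabd' goto ·  ←P0
  6='c' goto a→7 b→28 d→23
  7='ca' goto d→8
  8='cad' goto c→9
  9='cadc' goto b→10
  10='cadcb' goto d→11
  11='cadcbd' goto ·  ←P1
  12='d' goto a→13
  13='da' goto d→14
  14='dad' goto d→15
  15='dadd' goto a→16
  16='dadda' goto c→17
  17='daddac' goto ·  ←P2
  18='b' goto b→19 d→33
  19='bb' goto b→20
  20='bbb' goto b→21
  21='bbbb' goto d→22
  22='bbbbd' goto ·  ←P3
  23='cd' goto a→24
  24='cda' goto c→25  ←P5
  25='cdac' goto a→26
  26='cdaca' goto d→27
  27='cdacad' goto ·  ←P4
  28='cb' goto c→29
  29='cbc' goto b→30
  30='cbcb' goto d→31
  31='cbcbd' goto b→32
  32='cbcbdb' goto ·  ←P6
  33='bd' goto ·  ←P7

BFS fail/out derivation:
  fail(1) 'a': from fail(0)=0 chase 'a': 0 ⇒ 0;  out=∅∪out(0)=∅
  fail(6) 'c': from fail(0)=0 chase 'c': 0 ⇒ 0;  out=∅∪out(0)=∅
  fail(12) 'd': from fail(0)=0 chase 'd': 0 ⇒ 0;  out=∅∪out(0)=∅
  fail(18) 'b': from fail(0)=0 chase 'b': 0 ⇒ 0;  out=∅∪out(0)=∅
  fail(2) 'aa': from fail(1)=0 chase 'a': 0 ⇒ 1;  out=∅∪out(1)=∅
  fail(7) 'ca': from fail(6)=0 chase 'a': 0 ⇒ 1;  out=∅∪out(1)=∅
  fail(13) 'da': from fail(12)=0 chase 'a': 0 ⇒ 1;  out=∅∪out(1)=∅
  fail(19) 'bb': from fail(18)=0 chase 'b': 0 ⇒ 18;  out=∅∪out(18)=∅
  fail(23) 'cd': from fail(6)=0 chase 'd': 0 ⇒ 12;  out=∅∪out(12)=∅
  fail(28) 'cb': from fail(6)=0 chase 'b': 0 ⇒ 18;  out=∅∪out(18)=∅
  fail(33) 'bd': from fail(18)=0 chase 'd': 0 ⇒ 12;  out={7}∪out(12)={7}
  fail(3) 'aaa': from fail(2)=1 chase 'a': 1 ⇒ 2;  out=∅∪out(2)=∅
  fail(8) 'cad': from fail(7)=1 chase 'd': 1→0 ⇒ 12;  out=∅∪out(12)=∅
  fail(14) 'dad': from fail(13)=1 chase 'd': 1→0 ⇒ 12;  out=∅∪out(12)=∅
  fail(20) 'bbb': from fail(19)=18 chase 'b': 18 ⇒ 19;  out=∅∪out(19)=∅
  fail(24) 'cda': from fail(23)=12 chase 'a': 12 ⇒ 13;  out={5}∪out(13)={5}
  fail(29) 'cbc': from fail(28)=18 chase 'c': 18→0 ⇒ 6;  out=∅∪out(6)=∅
  fail(4) 'aaab': from fail(3)=2 chase 'b': 2→1→0 ⇒ 18;  out=∅∪out(18)=∅
  fail(9) 'cadc': from fail(8)=12 chase 'c': 12→0 ⇒ 6;  out=∅∪out(6)=∅
  fail(15) 'dadd': from fail(14)=12 chase 'd': 12→0 ⇒ 12;  out=∅∪out(12)=∅
  fail(21) 'bbbb': from fail(20)=19 chase 'b': 19 ⇒ 20;  out=∅∪out(20)=∅
  fail(25) 'cdac': from fail(24)=13 chase 'c': 13→1→0 ⇒ 6;  out=∅∪out(6)=∅
  fail(30) 'cbcb': from fail(29)=6 chase 'b': 6 ⇒ 28;  out=∅∪out(28)=∅
  fail(5) 'aaabd': from fail(4)=18 chase 'd': 18 ⇒ 33;  out={0}∪out(33)={0,7}
  fail(10) 'cadcb': from fail(9)=6 chase 'b': 6 ⇒ 28;  out=∅∪out(28)=∅
  fail(16) 'dadda': from fail(15)=12 chase 'a': 12 ⇒ 13;  out=∅∪out(13)=∅
  fail(22) 'bbbbd': from fail(21)=20 chase 'd': 20→19→18 ⇒ 33;  out={3}∪out(33)={3,7}
  fail(26) 'cdaca': from fail(25)=6 chase 'a': 6 ⇒ 7;  out=∅∪out(7)=∅
  fail(31) 'cbcbd': from fail(30)=28 chase 'd': 28→18 ⇒ 33;  out=∅∪out(33)={7}
  fail(11) 'cadcbd': from fail(10)=28 chase 'd': 28→18 ⇒ 33;  out={1}∪out(33)={1,7}
  fail(17) 'daddac': from fail(16)=13 chase 'c': 13→1→0 ⇒ 6;  out={2}∪out(6)={2}
  fail(27) 'cdacad': from fail(26)=7 chase 'd': 7 ⇒ 8;  out={4}∪out(8)={4}
  fail(32) 'cbcbdb': from fail(31)=33 chase 'b': 33→12→0 ⇒ 18;  out={6}∪out(18)={6}

Text stream:
i=0 'c': node 0→6
i=1 'c': node 6→6 (fail-walked)
i=2 'b': node 6→28
i=3 'c': node 28→29
i=4 'c': node 29→6 (fail-walked)
i=5 'd': node 6→23
i=6 'a': node 23→24  → match P5@[4:6]
i=7 'a': node 24→2 (fail-walked)
i=8 'a': node 2→3
i=9 'a': node 3→3 (fail-walked)
i=10 'a': node 3→3 (fail-walked)
i=11 'a': node 3→3 (fail-walked)
i=12 'b': node 3→4
i=13 'd': node 4→5  → match P0@[9:13],P7@[12:13]
i=14 'b': node 5→18 (fail-walked)
i=15 'b': node 18→19
i=16 'd': node 19→33 (fail-walked)  → match P7@[15:16]
i=17 'b': node 33→18 (fail-walked)
i=18 'c': node 18→6 (fail-walked)
i=19 'b': node 6→28
i=20 'c': node 28→29
i=21 'b': node 29→30
i=22 'd': node 30→31  → match P7@[21:22]
i=23 'b': node 31→32  → match P6@[18:23]
i=24 'd': node 32→33 (fail-walked)  → match P7@[23:24]
i=25 'a': node 33→13 (fail-walked)
i=26 'd': node 13→14
i=27 'd': node 14→15
i=28 'a': node 15→16
i=29 'c': node 16→17  → match P2@[24:29]
i=30 'a': node 17→7 (fail-walked)
i=31 'b': node 7→18 (fail-walked)
i=32 'b': node 18→19
i=33 'b': node 19→20
i=34 'b': node 20→21
i=35 'd': node 21→22  → match P3@[31:35],P7@[34:35]
i=36 'c': node 22→6 (fail-walked)
i=37 'd': node 6→23
i=38 'a': node 23→24  → match P5@[36:38]
i=39 'a': node 24→2 (fail-walked)
i=40 'd': node 2→12 (fail-walked)
i=41 'b': node 12→18 (fail-walked)
i=42 'b': node 18→19
i=43 'b': node 19→20
i=44 'b': node 20→21
i=45 'b': node 21→21 (fail-walked)
i=46 'd': node 21→22  → match P3@[42:46],P7@[45:46]
i=47 'd': node 22→12 (fail-walked)
i=48 'a': node 12→13
i=49 'd': node 13→14
i=50 'd': node 14→15
i=51 'a': node 15→16
i=52 'c': node 16→17  → match P2@[47:52]
i=53 'c': node 17→6 (fail-walked)
i=54 'c': node 6→6 (fail-walked)
i=55 'd': node 6→23
i=56 'a': node 23→24  → match P5@[54:56]
i=57 'c': node 24→25
i=58 'd': node 25→23 (fail-walked)

Matches: [[6,5],[13,0],[13,7],[16,7],[22,7],[23,6],[24,7],[29,2],[35,3],[35,7],[38,5],[46,3],[46,7],[52,2],[56,5]]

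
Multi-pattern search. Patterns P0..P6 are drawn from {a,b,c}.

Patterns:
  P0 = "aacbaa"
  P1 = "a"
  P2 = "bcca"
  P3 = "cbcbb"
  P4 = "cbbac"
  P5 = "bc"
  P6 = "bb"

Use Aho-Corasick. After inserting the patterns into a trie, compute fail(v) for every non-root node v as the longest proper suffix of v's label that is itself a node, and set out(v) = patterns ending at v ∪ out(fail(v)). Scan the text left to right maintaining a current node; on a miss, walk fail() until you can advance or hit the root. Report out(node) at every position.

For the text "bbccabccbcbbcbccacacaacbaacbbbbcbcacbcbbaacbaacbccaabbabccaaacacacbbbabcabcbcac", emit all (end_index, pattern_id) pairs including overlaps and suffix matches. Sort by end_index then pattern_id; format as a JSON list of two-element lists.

Build automaton:
Trie (insert patterns):
  0='ε' goto a→1 b→7 c→11
  1='a' goto a→2  [P1 ends]
  2='aa' goto c→3
  3='aac' goto b→4
  4='aacb' goto a→5
  5='aacba' goto a→6
  6='aacbaa' goto ·  [P0 ends]
  7='b' goto b→19 c→8
  8='bc' goto c→9  [P5 ends]
  9='bcc' goto a→10
  10='bcca' goto ·  [P2 ends]
  11='c' goto b→12
  12='cb' goto b→16 c→13
  13='cbc' goto b→14
  14='cbcb' goto b→15
  15='cbcbb' goto ·  [P3 ends]
  16='cbb' goto a→17
  17='cbba' goto c→18
  18='cbbac' goto ·  [P4 ends]
  19='bb' goto ·  [P6 ends]

BFS fail/out derivation:
  fail(1) 'a': from fail(0)=0 chase 'a': 0 ⇒ 0;  out={1}∪out(0)={1}
  fail(7) 'b': from fail(0)=0 chase 'b': 0 ⇒ 0;  out=∅∪out(0)=∅
  fail(11) 'c': from fail(0)=0 chase 'c': 0 ⇒ 0;  out=∅∪out(0)=∅
  fail(2) 'aa': from fail(1)=0 chase 'a': 0 ⇒ 1;  out=∅∪out(1)={1}
  fail(8) 'bc': from fail(7)=0 chase 'c': 0 ⇒ 11;  out={5}∪out(11)={5}
  fail(12) 'cb': from fail(11)=0 chase 'b': 0 ⇒ 7;  out=∅∪out(7)=∅
  fail(19) 'bb': from fail(7)=0 chase 'b': 0 ⇒ 7;  out={6}∪out(7)={6}
  fail(3) 'aac': from fail(2)=1 chase 'c': 1→0 ⇒ 11;  out=∅∪out(11)=∅
  fail(9) 'bcc': from fail(8)=11 chase 'c': 11→0 ⇒ 11;  out=∅∪out(11)=∅
  fail(13) 'cbc': from fail(12)=7 chase 'c': 7 ⇒ 8;  out=∅∪out(8)={5}
  fail(16) 'cbb': from fail(12)=7 chase 'b': 7 ⇒ 19;  out=∅∪out(19)={6}
  fail(4) 'aacb': from fail(3)=11 chase 'b': 11 ⇒ 12;  out=∅∪out(12)=∅
  fail(10) 'bcca': from fail(9)=11 chase 'a': 11→0 ⇒ 1;  out={2}∪out(1)={1,2}
  fail(14) 'cbcb': from fail(13)=8 chase 'b': 8→11 ⇒ 12;  out=∅∪out(12)=∅
  fail(17) 'cbba': from fail(16)=19 chase 'a': 19→7→0 ⇒ 1;  out=∅∪out(1)={1}
  fail(5) 'aacba': from fail(4)=12 chase 'a': 12→7→0 ⇒ 1;  out=∅∪out(1)={1}
  fail(15) 'cbcbb': from fail(14)=12 chase 'b': 12 ⇒ 16;  out={3}∪out(16)={3,6}
  fail(18) 'cbbac': from fail(17)=1 chase 'c': 1→0 ⇒ 11;  out={4}∪out(11)={4}
  fail(6) 'aacbaa': from fail(5)=1 chase 'a': 1 ⇒ 2;  out={0}∪out(2)={0,1}

Text stream:
[0] read 'b'  n0⇒n7
[1] read 'b'  n7⇒n19  ** P6@[0:1]
[2] read 'c'  n19⇒n8 ·f  ** P5@[1:2]
[3] read 'c'  n8⇒n9
[4] read 'a'  n9⇒n10  ** P1@[4:4],P2@[1:4]
[5] read 'b'  n10⇒n7 ·f
[6] read 'c'  n7⇒n8  ** P5@[5:6]
[7] read 'c'  n8⇒n9
[8] read 'b'  n9⇒n12 ·f
[9] read 'c'  n12⇒n13  ** P5@[8:9]
[10] read 'b'  n13⇒n14
[11] read 'b'  n14⇒n15  ** P3@[7:11],P6@[10:11]
[12] read 'c'  n15⇒n8 ·f  ** P5@[11:12]
[13] read 'b'  n8⇒n12 ·f
[14] read 'c'  n12⇒n13  ** P5@[13:14]
[15] read 'c'  n13⇒n9 ·f
[16] read 'a'  n9⇒n10  ** P1@[16:16],P2@[13:16]
[17] read 'c'  n10⇒n11 ·f
[18] read 'a'  n11⇒n1 ·f  ** P1@[18:18]
[19] read 'c'  n1⇒n11 ·f
[20] read 'a'  n11⇒n1 ·f  ** P1@[20:20]
[21] read 'a'  n1⇒n2  ** P1@[21:21]
[22] read 'c'  n2⇒n3
[23] read 'b'  n3⇒n4
[24] read 'a'  n4⇒n5  ** P1@[24:24]
[25] read 'a'  n5⇒n6  ** P0@[20:25],P1@[25:25]
[26] read 'c'  n6⇒n3 ·f
[27] read 'b'  n3⇒n4
[28] read 'b'  n4⇒n16 ·f  ** P6@[27:28]
[29] read 'b'  n16⇒n19 ·f  ** P6@[28:29]
[30] read 'b'  n19⇒n19 ·f  ** P6@[29:30]
[31] read 'c'  n19⇒n8 ·f  ** P5@[30:31]
[32] read 'b'  n8⇒n12 ·f
[33] read 'c'  n12⇒n13  ** P5@[32:33]
[34] read 'a'  n13⇒n1 ·f  ** P1@[34:34]
[35] read 'c'  n1⇒n11 ·f
[36] read 'b'  n11⇒n12
[37] read 'c'  n12⇒n13  ** P5@[36:37]
[38] read 'b'  n13⇒n14
[39] read 'b'  n14⇒n15  ** P3@[35:39],P6@[38:39]
[40] read 'a'  n15⇒n17 ·f  ** P1@[40:40]
[41] read 'a'  n17⇒n2 ·f  ** P1@[41:41]
[42] read 'c'  n2⇒n3
[43] read 'b'  n3⇒n4
[44] read 'a'  n4⇒n5  ** P1@[44:44]
[45] read 'a'  n5⇒n6  ** P0@[40:45],P1@[45:45]
[46] read 'c'  n6⇒n3 ·f
[47] read 'b'  n3⇒n4
[48] read 'c'  n4⇒n13 ·f  ** P5@[47:48]
[49] read 'c'  n13⇒n9 ·f
[50] read 'a'  n9⇒n10  ** P1@[50:50],P2@[47:50]
[51] read 'a'  n10⇒n2 ·f  ** P1@[51:51]
[52] read 'b'  n2⇒n7 ·f
[53] read 'b'  n7⇒n19  ** P6@[52:53]
[54] read 'a'  n19⇒n1 ·f  ** P1@[54:54]
[55] read 'b'  n1⇒n7 ·f
[56] read 'c'  n7⇒n8  ** P5@[55:56]
[57] read 'c'  n8⇒n9
[58] read 'a'  n9⇒n10  ** P1@[58:58],P2@[55:58]
[59] read 'a'  n10⇒n2 ·f  ** P1@[59:59]
[60] read 'a'  n2⇒n2 ·f  ** P1@[60:60]
[61] read 'c'  n2⇒n3
[62] read 'a'  n3⇒n1 ·f  ** P1@[62:62]
[63] read 'c'  n1⇒n11 ·f
[64] read 'a'  n11⇒n1 ·f  ** P1@[64:64]
[65] read 'c'  n1⇒n11 ·f
[66] read 'b'  n11⇒n12
[67] read 'b'  n12⇒n16  ** P6@[66:67]
[68] read 'b'  n16⇒n19 ·f  ** P6@[67:68]
[69] read 'a'  n19⇒n1 ·f  ** P1@[69:69]
[70] read 'b'  n1⇒n7 ·f
[71] read 'c'  n7⇒n8  ** P5@[70:71]
[72] read 'a'  n8⇒n1 ·f  ** P1@[72:72]
[73] read 'b'  n1⇒n7 ·f
[74] read 'c'  n7⇒n8  ** P5@[73:74]
[75] read 'b'  n8⇒n12 ·f
[76] read 'c'  n12⇒n13  ** P5@[75:76]
[77] read 'a'  n13⇒n1 ·f  ** P1@[77:77]
[78] read 'c'  n1⇒n11 ·f

Matches: [[1,6],[2,5],[4,1],[4,2],[6,5],[9,5],[11,3],[11,6],[12,5],[14,5],[16,1],[16,2],[18,1],[20,1],[21,1],[24,1],[25,0],[25,1],[28,6],[29,6],[30,6],[31,5],[33,5],[34,1],[37,5],[39,3],[39,6],[40,1],[41,1],[44,1],[45,0],[45,1],[48,5],[50,1],[50,2],[51,1],[53,6],[54,1],[56,5],[58,1],[58,2],[59,1],[60,1],[62,1],[64,1],[67,6],[68,6],[69,1],[71,5],[72,1],[74,5],[76,5],[77,1]]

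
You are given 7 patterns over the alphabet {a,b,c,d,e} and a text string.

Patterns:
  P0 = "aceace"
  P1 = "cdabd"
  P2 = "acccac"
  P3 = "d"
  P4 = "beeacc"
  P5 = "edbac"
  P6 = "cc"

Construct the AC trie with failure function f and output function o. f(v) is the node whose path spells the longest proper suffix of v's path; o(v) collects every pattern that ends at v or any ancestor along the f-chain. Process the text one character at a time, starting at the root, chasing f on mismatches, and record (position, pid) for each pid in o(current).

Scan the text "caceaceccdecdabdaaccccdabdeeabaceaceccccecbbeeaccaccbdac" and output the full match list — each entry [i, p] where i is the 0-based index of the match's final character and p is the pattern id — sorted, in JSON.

Construct AC machine:
Trie (insert patterns):
  n0 'ε': a→1 b→17 c→7 d→16 e→23
  n1 'a': c→2
  n2 'ac': c→12 e→3
  n3 'ace': a→4
  n4 'acea': c→5
  n5 'aceac': e→6
  n6 'aceace': ·  [P0 ends]
  n7 'c': c→28 d→8
  n8 'cd': a→9
  n9 'cda': b→10
  n10 'cdab': d→11
  n11 'cdabd': ·  [P1 ends]
  n12 'acc': c→13
  n13 'accc': a→14
  n14 'accca': c→15
  n15 'acccac': ·  [P2 ends]
  n16 'd': ·  [P3 ends]
  n17 'b': e→18
  n18 'be': e→19
  n19 'bee': a→20
  n20 'beea': c→21
  n21 'beeac': c→22
  n22 'beeacc': ·  [P4 ends]
  n23 'e': d→24
  n24 'ed': b→25
  n25 'edb': a→26
  n26 'edba': c→27
  n27 'edbac': ·  [P5 ends]
  n28 'cc': ·  [P6 ends]

Failure links (BFS by depth):
  n1('a'): parent n0 fail=0; on 'a' 0 → fail=0;  out ∅∪∅=∅
  n7('c'): parent n0 fail=0; on 'c' 0 → fail=0;  out ∅∪∅=∅
  n16('d'): parent n0 fail=0; on 'd' 0 → fail=0;  out {3}∪∅={3}
  n17('b'): parent n0 fail=0; on 'b' 0 → fail=0;  out ∅∪∅=∅
  n23('e'): parent n0 fail=0; on 'e' 0 → fail=0;  out ∅∪∅=∅
  n2('ac'): parent n1 fail=0; on 'c' 0 → fail=7;  out ∅∪∅=∅
  n8('cd'): parent n7 fail=0; on 'd' 0 → fail=16;  out ∅∪{3}={3}
  n18('be'): parent n17 fail=0; on 'e' 0 → fail=23;  out ∅∪∅=∅
  n24('ed'): parent n23 fail=0; on 'd' 0 → fail=16;  out ∅∪{3}={3}
  n28('cc'): parent n7 fail=0; on 'c' 0 → fail=7;  out {6}∪∅={6}
  n3('ace'): parent n2 fail=7; on 'e' 7→0 → fail=23;  out ∅∪∅=∅
  n9('cda'): parent n8 fail=16; on 'a' 16→0 → fail=1;  out ∅∪∅=∅
  n12('acc'): parent n2 fail=7; on 'c' 7 → fail=28;  out ∅∪{6}={6}
  n19('bee'): parent n18 fail=23; on 'e' 23→0 → fail=23;  out ∅∪∅=∅
  n25('edb'): parent n24 fail=16; on 'b' 16→0 → fail=17;  out ∅∪∅=∅
  n4('acea'): parent n3 fail=23; on 'a' 23→0 → fail=1;  out ∅∪∅=∅
  n10('cdab'): parent n9 fail=1; on 'b' 1→0 → fail=17;  out ∅∪∅=∅
  n13('accc'): parent n12 fail=28; on 'c' 28→7 → fail=28;  out ∅∪{6}={6}
  n20('beea'): parent n19 fail=23; on 'a' 23→0 → fail=1;  out ∅∪∅=∅
  n26('edba'): parent n25 fail=17; on 'a' 17→0 → fail=1;  out ∅∪∅=∅
  n5('aceac'): parent n4 fail=1; on 'c' 1 → fail=2;  out ∅∪∅=∅
  n11('cdabd'): parent n10 fail=17; on 'd' 17→0 → fail=16;  out {1}∪{3}={1,3}
  n14('accca'): parent n13 fail=28; on 'a' 28→7→0 → fail=1;  out ∅∪∅=∅
  n21('beeac'): parent n20 fail=1; on 'c' 1 → fail=2;  out ∅∪∅=∅
  n27('edbac'): parent n26 fail=1; on 'c' 1 → fail=2;  out {5}∪∅={5}
  n6('aceace'): parent n5 fail=2; on 'e' 2 → fail=3;  out {0}∪∅={0}
  n15('acccac'): parent n14 fail=1; on 'c' 1 → fail=2;  out {2}∪∅={2}
  n22('beeacc'): parent n21 fail=2; on 'c' 2 → fail=12;  out {4}∪{6}={4,6}

Text stream:
i=0 'c': node 0→7
i=1 'a': node 7→1 (via fail)
i=2 'c': node 1→2
i=3 'e': node 2→3
i=4 'a': node 3→4
i=5 'c': node 4→5
i=6 'e': node 5→6  emit P0@[1:6]
i=7 'c': node 6→7 (via fail)
i=8 'c': node 7→28  emit P6@[7:8]
i=9 'd': node 28→8 (via fail)  emit P3@[9:9]
i=10 'e': node 8→23 (via fail)
i=11 'c': node 23→7 (via fail)
i=12 'd': node 7→8  emit P3@[12:12]
i=13 'a': node 8→9
i=14 'b': node 9→10
i=15 'd': node 10→11  emit P1@[11:15],P3@[15:15]
i=16 'a': node 11→1 (via fail)
i=17 'a': node 1→1 (via fail)
i=18 'c': node 1→2
i=19 'c': node 2→12  emit P6@[18:19]
i=20 'c': node 12→13  emit P6@[19:20]
i=21 'c': node 13→28 (via fail)  emit P6@[20:21]
i=22 'd': node 28→8 (via fail)  emit P3@[22:22]
i=23 'a': node 8→9
i=24 'b': node 9→10
i=25 'd': node 10→11  emit P1@[21:25],P3@[25:25]
i=26 'e': node 11→23 (via fail)
i=27 'e': node 23→23 (via fail)
i=28 'a': node 23→1 (via fail)
i=29 'b': node 1→17 (via fail)
i=30 'a': node 17→1 (via fail)
i=31 'c': node 1→2
i=32 'e': node 2→3
i=33 'a': node 3→4
i=34 'c': node 4→5
i=35 'e': node 5→6  emit P0@[30:35]
i=36 'c': node 6→7 (via fail)
i=37 'c': node 7→28  emit P6@[36:37]
i=38 'c': node 28→28 (via fail)  emit P6@[37:38]
i=39 'c': node 28→28 (via fail)  emit P6@[38:39]
i=40 'e': node 28→23 (via fail)
i=41 'c': node 23→7 (via fail)
i=42 'b': node 7→17 (via fail)
i=43 'b': node 17→17 (via fail)
i=44 'e': node 17→18
i=45 'e': node 18→19
i=46 'a': node 19→20
i=47 'c': node 20→21
i=48 'c': node 21→22  emit P4@[43:48],P6@[47:48]
i=49 'a': node 22→1 (via fail)
i=50 'c': node 1→2
i=51 'c': node 2→12  emit P6@[50:51]
i=52 'b': node 12→17 (via fail)
i=53 'd': node 17→16 (via fail)  emit P3@[53:53]
i=54 'a': node 16→1 (via fail)
i=55 'c': node 1→2

Matches: [[6,0],[8,6],[9,3],[12,3],[15,1],[15,3],[19,6],[20,6],[21,6],[22,3],[25,1],[25,3],[35,0],[37,6],[38,6],[39,6],[48,4],[48,6],[51,6],[53,3]]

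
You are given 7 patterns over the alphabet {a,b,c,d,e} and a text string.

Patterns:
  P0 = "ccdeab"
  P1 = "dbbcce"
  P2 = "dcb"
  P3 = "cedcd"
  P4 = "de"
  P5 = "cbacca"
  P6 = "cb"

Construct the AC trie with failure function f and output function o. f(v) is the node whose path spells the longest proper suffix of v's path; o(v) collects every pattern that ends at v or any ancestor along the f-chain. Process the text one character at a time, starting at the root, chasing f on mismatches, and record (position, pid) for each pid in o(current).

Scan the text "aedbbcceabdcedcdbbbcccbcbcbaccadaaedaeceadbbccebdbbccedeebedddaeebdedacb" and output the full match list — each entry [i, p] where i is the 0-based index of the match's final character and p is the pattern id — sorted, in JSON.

Build:
Trie (insert patterns):
  0='ε' goto c→1 d→7
  1='c' goto b→20 c→2 e→15
  2='cc' goto d→3
  3='ccd' goto e→4
  4='ccde' goto a→5
  5='ccdea' goto b→6
  6='ccdeab' goto ·  ←P0
  7='d' goto b→8 c→13 e→19
  8='db' goto b→9
  9='dbb' goto c→10
  10='dbbc' goto c→11
  11='dbbcc' goto e→12
  12='dbbcce' goto ·  ←P1
  13='dc' goto b→14
  14='dcb' goto ·  ←P2
  15='ce' goto d→16
  16='ced' goto c→17
  17='cedc' goto d→18
  18='cedcd' goto ·  ←P3
  19='de' goto ·  ←P4
  20='cb' goto a→21  ←P6
  21='cba' goto c→22
  22='cbac' goto c→23
  23='cbacc' goto a→24
  24='cbacca' goto ·  ←P5

BFS fail/out derivation:
  n1('c'): parent n0 fail=0; on 'c' 0 → fail=0;  out ∅∪∅=∅
  n7('d'): parent n0 fail=0; on 'd' 0 → fail=0;  out ∅∪∅=∅
  n2('cc'): parent n1 fail=0; on 'c' 0 → fail=1;  out ∅∪∅=∅
  n8('db'): parent n7 fail=0; on 'b' 0 → fail=0;  out ∅∪∅=∅
  n13('dc'): parent n7 fail=0; on 'c' 0 → fail=1;  out ∅∪∅=∅
  n15('ce'): parent n1 fail=0; on 'e' 0 → fail=0;  out ∅∪∅=∅
  n19('de'): parent n7 fail=0; on 'e' 0 → fail=0;  out {4}∪∅={4}
  n20('cb'): parent n1 fail=0; on 'b' 0 → fail=0;  out {6}∪∅={6}
  n3('ccd'): parent n2 fail=1; on 'd' 1→0 → fail=7;  out ∅∪∅=∅
  n9('dbb'): parent n8 fail=0; on 'b' 0 → fail=0;  out ∅∪∅=∅
  n14('dcb'): parent n13 fail=1; on 'b' 1 → fail=20;  out {2}∪{6}={2,6}
  n16('ced'): parent n15 fail=0; on 'd' 0 → fail=7;  out ∅∪∅=∅
  n21('cba'): parent n20 fail=0; on 'a' 0 → fail=0;  out ∅∪∅=∅
  n4('ccde'): parent n3 fail=7; on 'e' 7 → fail=19;  out ∅∪{4}={4}
  n10('dbbc'): parent n9 fail=0; on 'c' 0 → fail=1;  out ∅∪∅=∅
  n17('cedc'): parent n16 fail=7; on 'c' 7 → fail=13;  out ∅∪∅=∅
  n22('cbac'): parent n21 fail=0; on 'c' 0 → fail=1;  out ∅∪∅=∅
  n5('ccdea'): parent n4 fail=19; on 'a' 19→0 → fail=0;  out ∅∪∅=∅
  n11('dbbcc'): parent n10 fail=1; on 'c' 1 → fail=2;  out ∅∪∅=∅
  n18('cedcd'): parent n17 fail=13; on 'd' 13→1→0 → fail=7;  out {3}∪∅={3}
  n23('cbacc'): parent n22 fail=1; on 'c' 1 → fail=2;  out ∅∪∅=∅
  n6('ccdeab'): parent n5 fail=0; on 'b' 0 → fail=0;  out {0}∪∅={0}
  n12('dbbcce'): parent n11 fail=2; on 'e' 2→1 → fail=15;  out {1}∪∅={1}
  n24('cbacca'): parent n23 fail=2; on 'a' 2→1→0 → fail=0;  out {5}∪∅={5}

Text stream:
pos 0 'a': at 0
pos 1 'e': at 0
pos 2 'd': at 7
pos 3 'b': at 8
pos 4 'b': at 9
pos 5 'c': at 10
pos 6 'c': at 11
pos 7 'e': at 12  → match P1@[2:7]
pos 8 'a': at 0 (fail-walked)
pos 9 'b': at 0
pos 10 'd': at 7
pos 11 'c': at 13
pos 12 'e': at 15 (fail-walked)
pos 13 'd': at 16
pos 14 'c': at 17
pos 15 'd': at 18  → match P3@[11:15]
pos 16 'b': at 8 (fail-walked)
pos 17 'b': at 9
pos 18 'b': at 0 (fail-walked)
pos 19 'c': at 1
pos 20 'c': at 2
pos 21 'c': at 2 (fail-walked)
pos 22 'b': at 20 (fail-walked)  → match P6@[21:22]
pos 23 'c': at 1 (fail-walked)
pos 24 'b': at 20  → match P6@[23:24]
pos 25 'c': at 1 (fail-walked)
pos 26 'b': at 20  → match P6@[25:26]
pos 27 'a': at 21
pos 28 'c': at 22
pos 29 'c': at 23
pos 30 'a': at 24  → match P5@[25:30]
pos 31 'd': at 7 (fail-walked)
pos 32 'a': at 0 (fail-walked)
pos 33 'a': at 0
pos 34 'e': at 0
pos 35 'd': at 7
pos 36 'a': at 0 (fail-walked)
pos 37 'e': at 0
pos 38 'c': at 1
pos 39 'e': at 15
pos 40 'a': at 0 (fail-walked)
pos 41 'd': at 7
pos 42 'b': at 8
pos 43 'b': at 9
pos 44 'c': at 10
pos 45 'c': at 11
pos 46 'e': at 12  → match P1@[41:46]
pos 47 'b': at 0 (fail-walked)
pos 48 'd': at 7
pos 49 'b': at 8
pos 50 'b': at 9
pos 51 'c': at 10
pos 52 'c': at 11
pos 53 'e': at 12  → match P1@[48:53]
pos 54 'd': at 16 (fail-walked)
pos 55 'e': at 19 (fail-walked)  → match P4@[54:55]
pos 56 'e': at 0 (fail-walked)
pos 57 'b': at 0
pos 58 'e': at 0
pos 59 'd': at 7
pos 60 'd': at 7 (fail-walked)
pos 61 'd': at 7 (fail-walked)
pos 62 'a': at 0 (fail-walked)
pos 63 'e': at 0
pos 64 'e': at 0
pos 65 'b': at 0
pos 66 'd': at 7
pos 67 'e': at 19  → match P4@[66:67]
pos 68 'd': at 7 (fail-walked)
pos 69 'a': at 0 (fail-walked)
pos 70 'c': at 1
pos 71 'b': at 20  → match P6@[70:71]

Matches: [[7,1],[15,3],[22,6],[24,6],[26,6],[30,5],[46,1],[53,1],[55,4],[67,4],[71,6]]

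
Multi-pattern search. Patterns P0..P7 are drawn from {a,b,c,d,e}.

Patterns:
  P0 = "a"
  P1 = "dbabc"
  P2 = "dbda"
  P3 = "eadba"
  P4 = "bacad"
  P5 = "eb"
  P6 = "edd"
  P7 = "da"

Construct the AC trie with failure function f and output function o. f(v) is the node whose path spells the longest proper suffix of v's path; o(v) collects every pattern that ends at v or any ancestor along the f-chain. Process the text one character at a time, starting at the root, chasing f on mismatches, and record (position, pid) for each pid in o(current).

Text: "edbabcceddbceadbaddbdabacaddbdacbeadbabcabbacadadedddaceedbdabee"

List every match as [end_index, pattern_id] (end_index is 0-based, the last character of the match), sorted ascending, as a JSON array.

Build automaton:
Trie (insert patterns):
  n0 'ε': a→1 b→14 d→2 e→9
  n1 'a': ·  ←P0
  n2 'd': a→22 b→3
  n3 'db': a→4 d→7
  n4 'dba': b→5
  n5 'dbab': c→6
  n6 'dbabc': ·  ←P1
  n7 'dbd': a→8
  n8 'dbda': ·  ←P2
  n9 'e': a→10 b→19 d→20
  n10 'ea': d→11
  n11 'ead': b→12
  n12 'eadb': a→13
  n13 'eadba': ·  ←P3
  n14 'b': a→15
  n15 'ba': c→16
  n16 'bac': a→17
  n17 'baca': d→18
  n18 'bacad': ·  ←P4
  n19 'eb': ·  ←P5
  n20 'ed': d→21
  n21 'edd': ·  ←P6
  n22 'da': ·  ←P7

BFS fail/out derivation:
  n1('a'): parent n0 fail=0; on 'a' 0 → fail=0;  out {0}∪∅={0}
  n2('d'): parent n0 fail=0; on 'd' 0 → fail=0;  out ∅∪∅=∅
  n9('e'): parent n0 fail=0; on 'e' 0 → fail=0;  out ∅∪∅=∅
  n14('b'): parent n0 fail=0; on 'b' 0 → fail=0;  out ∅∪∅=∅
  n3('db'): parent n2 fail=0; on 'b' 0 → fail=14;  out ∅∪∅=∅
  n10('ea'): parent n9 fail=0; on 'a' 0 → fail=1;  out ∅∪{0}={0}
  n15('ba'): parent n14 fail=0; on 'a' 0 → fail=1;  out ∅∪{0}={0}
  n19('eb'): parent n9 fail=0; on 'b' 0 → fail=14;  out {5}∪∅={5}
  n20('ed'): parent n9 fail=0; on 'd' 0 → fail=2;  out ∅∪∅=∅
  n22('da'): parent n2 fail=0; on 'a' 0 → fail=1;  out {7}∪{0}={0,7}
  n4('dba'): parent n3 fail=14; on 'a' 14 → fail=15;  out ∅∪{0}={0}
  n7('dbd'): parent n3 fail=14; on 'd' 14→0 → fail=2;  out ∅∪∅=∅
  n11('ead'): parent n10 fail=1; on 'd' 1→0 → fail=2;  out ∅∪∅=∅
  n16('bac'): parent n15 fail=1; on 'c' 1→0 → fail=0;  out ∅∪∅=∅
  n21('edd'): parent n20 fail=2; on 'd' 2→0 → fail=2;  out {6}∪∅={6}
  n5('dbab'): parent n4 fail=15; on 'b' 15→1→0 → fail=14;  out ∅∪∅=∅
  n8('dbda'): parent n7 fail=2; on 'a' 2 → fail=22;  out {2}∪{0,7}={0,2,7}
  n12('eadb'): parent n11 fail=2; on 'b' 2 → fail=3;  out ∅∪∅=∅
  n17('baca'): parent n16 fail=0; on 'a' 0 → fail=1;  out ∅∪{0}={0}
  n6('dbabc'): parent n5 fail=14; on 'c' 14→0 → fail=0;  out {1}∪∅={1}
  n13('eadba'): parent n12 fail=3; on 'a' 3 → fail=4;  out {3}∪{0}={0,3}
  n18('bacad'): parent n17 fail=1; on 'd' 1→0 → fail=2;  out {4}∪∅={4}

Run:
i=0 'e': node 0→9
i=1 'd': node 9→20
i=2 'b': node 20→3 ·f
i=3 'a': node 3→4  emit P0@[3:3]
i=4 'b': node 4→5
i=5 'c': node 5→6  emit P1@[1:5]
i=6 'c': node 6→0 ·f
i=7 'e': node 0→9
i=8 'd': node 9→20
i=9 'd': node 20→21  emit P6@[7:9]
i=10 'b': node 21→3 ·f
i=11 'c': node 3→0 ·f
i=12 'e': node 0→9
i=13 'a': node 9→10  emit P0@[13:13]
i=14 'd': node 10→11
i=15 'b': node 11→12
i=16 'a': node 12→13  emit P0@[16:16],P3@[12:16]
i=17 'd': node 13→2 ·f
i=18 'd': node 2→2 ·f
i=19 'b': node 2→3
i=20 'd': node 3→7
i=21 'a': node 7→8  emit P0@[21:21],P2@[18:21],P7@[20:21]
i=22 'b': node 8→14 ·f
i=23 'a': node 14→15  emit P0@[23:23]
i=24 'c': node 15→16
i=25 'a': node 16→17  emit P0@[25:25]
i=26 'd': node 17→18  emit P4@[22:26]
i=27 'd': node 18→2 ·f
i=28 'b': node 2→3
i=29 'd': node 3→7
i=30 'a': node 7→8  emit P0@[30:30],P2@[27:30],P7@[29:30]
i=31 'c': node 8→0 ·f
i=32 'b': node 0→14
i=33 'e': node 14→9 ·f
i=34 'a': node 9→10  emit P0@[34:34]
i=35 'd': node 10→11
i=36 'b': node 11→12
i=37 'a': node 12→13  emit P0@[37:37],P3@[33:37]
i=38 'b': node 13→5 ·f
i=39 'c': node 5→6  emit P1@[35:39]
i=40 'a': node 6→1 ·f  emit P0@[40:40]
i=41 'b': node 1→14 ·f
i=42 'b': node 14→14 ·f
i=43 'a': node 14→15  emit P0@[43:43]
i=44 'c': node 15→16
i=45 'a': node 16→17  emit P0@[45:45]
i=46 'd': node 17→18  emit P4@[42:46]
i=47 'a': node 18→22 ·f  emit P0@[47:47],P7@[46:47]
i=48 'd': node 22→2 ·f
i=49 'e': node 2→9 ·f
i=50 'd': node 9→20
i=51 'd': node 20→21  emit P6@[49:51]
i=52 'd': node 21→2 ·f
i=53 'a': node 2→22  emit P0@[53:53],P7@[52:53]
i=54 'c': node 22→0 ·f
i=55 'e': node 0→9
i=56 'e': node 9→9 ·f
i=57 'd': node 9→20
i=58 'b': node 20→3 ·f
i=59 'd': node 3→7
i=60 'a': node 7→8  emit P0@[60:60],P2@[57:60],P7@[59:60]
i=61 'b': node 8→14 ·f
i=62 'e': node 14→9 ·f
i=63 'e': node 9→9 ·f

Matches: [[3,0],[5,1],[9,6],[13,0],[16,0],[16,3],[21,0],[21,2],[21,7],[23,0],[25,0],[26,4],[30,0],[30,2],[30,7],[34,0],[37,0],[37,3],[39,1],[40,0],[43,0],[45,0],[46,4],[47,0],[47,7],[51,6],[53,0],[53,7],[60,0],[60,2],[60,7]]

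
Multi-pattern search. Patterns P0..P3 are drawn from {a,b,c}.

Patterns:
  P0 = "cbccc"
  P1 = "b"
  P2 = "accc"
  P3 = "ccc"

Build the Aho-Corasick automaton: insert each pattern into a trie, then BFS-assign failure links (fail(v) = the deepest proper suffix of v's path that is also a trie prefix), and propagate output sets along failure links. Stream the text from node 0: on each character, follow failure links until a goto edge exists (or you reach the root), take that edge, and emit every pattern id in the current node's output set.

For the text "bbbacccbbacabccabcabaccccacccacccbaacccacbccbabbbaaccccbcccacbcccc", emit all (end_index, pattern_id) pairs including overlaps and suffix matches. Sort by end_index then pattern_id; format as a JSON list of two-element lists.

Construct AC machine:
Trie nodes:
  n0 'ε': a→7 b→6 c→1
  n1 'c': b→2 c→11
  n2 'cb': c→3
  n3 'cbc': c→4
  n4 'cbcc': c→5
  n5 'cbccc': ·  ←P0
  n6 'b': ·  ←P1
  n7 'a': c→8
  n8 'ac': c→9
  n9 'acc': c→10
  n10 'accc': ·  ←P2
  n11 'cc': c→12
  n12 'ccc': ·  ←P3

BFS fail/out derivation:
  fail(1) 'c': from fail(0)=0 chase 'c': 0 ⇒ 0;  out=∅∪out(0)=∅
  fail(6) 'b': from fail(0)=0 chase 'b': 0 ⇒ 0;  out={1}∪out(0)={1}
  fail(7) 'a': from fail(0)=0 chase 'a': 0 ⇒ 0;  out=∅∪out(0)=∅
  fail(2) 'cb': from fail(1)=0 chase 'b': 0 ⇒ 6;  out=∅∪out(6)={1}
  fail(8) 'ac': from fail(7)=0 chase 'c': 0 ⇒ 1;  out=∅∪out(1)=∅
  fail(11) 'cc': from fail(1)=0 chase 'c': 0 ⇒ 1;  out=∅∪out(1)=∅
  fail(3) 'cbc': from fail(2)=6 chase 'c': 6→0 ⇒ 1;  out=∅∪out(1)=∅
  fail(9) 'acc': from fail(8)=1 chase 'c': 1 ⇒ 11;  out=∅∪out(11)=∅
  fail(12) 'ccc': from fail(11)=1 chase 'c': 1 ⇒ 11;  out={3}∪out(11)={3}
  fail(4) 'cbcc': from fail(3)=1 chase 'c': 1 ⇒ 11;  out=∅∪out(11)=∅
  fail(10) 'accc': from fail(9)=11 chase 'c': 11 ⇒ 12;  out={2}∪out(12)={2,3}
  fail(5) 'cbccc': from fail(4)=11 chase 'c': 11 ⇒ 12;  out={0}∪out(12)={0,3}

Scan:
[0] read 'b'  n0⇒n6  emit P1@[0:0]
[1] read 'b'  n6⇒n6 (via fail)  emit P1@[1:1]
[2] read 'b'  n6⇒n6 (via fail)  emit P1@[2:2]
[3] read 'a'  n6⇒n7 (via fail)
[4] read 'c'  n7⇒n8
[5] read 'c'  n8⇒n9
[6] read 'c'  n9⇒n10  emit P2@[3:6],P3@[4:6]
[7] read 'b'  n10⇒n2 (via fail)  emit P1@[7:7]
[8] read 'b'  n2⇒n6 (via fail)  emit P1@[8:8]
[9] read 'a'  n6⇒n7 (via fail)
[10] read 'c'  n7⇒n8
[11] read 'a'  n8⇒n7 (via fail)
[12] read 'b'  n7⇒n6 (via fail)  emit P1@[12:12]
[13] read 'c'  n6⇒n1 (via fail)
[14] read 'c'  n1⇒n11
[15] read 'a'  n11⇒n7 (via fail)
[16] read 'b'  n7⇒n6 (via fail)  emit P1@[16:16]
[17] read 'c'  n6⇒n1 (via fail)
[18] read 'a'  n1⇒n7 (via fail)
[19] read 'b'  n7⇒n6 (via fail)  emit P1@[19:19]
[20] read 'a'  n6⇒n7 (via fail)
[21] read 'c'  n7⇒n8
[22] read 'c'  n8⇒n9
[23] read 'c'  n9⇒n10  emit P2@[20:23],P3@[21:23]
[24] read 'c'  n10⇒n12 (via fail)  emit P3@[22:24]
[25] read 'a'  n12⇒n7 (via fail)
[26] read 'c'  n7⇒n8
[27] read 'c'  n8⇒n9
[28] read 'c'  n9⇒n10  emit P2@[25:28],P3@[26:28]
[29] read 'a'  n10⇒n7 (via fail)
[30] read 'c'  n7⇒n8
[31] read 'c'  n8⇒n9
[32] read 'c'  n9⇒n10  emit P2@[29:32],P3@[30:32]
[33] read 'b'  n10⇒n2 (via fail)  emit P1@[33:33]
[34] read 'a'  n2⇒n7 (via fail)
[35] read 'a'  n7⇒n7 (via fail)
[36] read 'c'  n7⇒n8
[37] read 'c'  n8⇒n9
[38] read 'c'  n9⇒n10  emit P2@[35:38],P3@[36:38]
[39] read 'a'  n10⇒n7 (via fail)
[40] read 'c'  n7⇒n8
[41] read 'b'  n8⇒n2 (via fail)  emit P1@[41:41]
[42] read 'c'  n2⇒n3
[43] read 'c'  n3⇒n4
[44] read 'b'  n4⇒n2 (via fail)  emit P1@[44:44]
[45] read 'a'  n2⇒n7 (via fail)
[46] read 'b'  n7⇒n6 (via fail)  emit P1@[46:46]
[47] read 'b'  n6⇒n6 (via fail)  emit P1@[47:47]
[48] read 'b'  n6⇒n6 (via fail)  emit P1@[48:48]
[49] read 'a'  n6⇒n7 (via fail)
[50] read 'a'  n7⇒n7 (via fail)
[51] read 'c'  n7⇒n8
[52] read 'c'  n8⇒n9
[53] read 'c'  n9⇒n10  emit P2@[50:53],P3@[51:53]
[54] read 'c'  n10⇒n12 (via fail)  emit P3@[52:54]
[55] read 'b'  n12⇒n2 (via fail)  emit P1@[55:55]
[56] read 'c'  n2⇒n3
[57] read 'c'  n3⇒n4
[58] read 'c'  n4⇒n5  emit P0@[54:58],P3@[56:58]
[59] read 'a'  n5⇒n7 (via fail)
[60] read 'c'  n7⇒n8
[61] read 'b'  n8⇒n2 (via fail)  emit P1@[61:61]
[62] read 'c'  n2⇒n3
[63] read 'c'  n3⇒n4
[64] read 'c'  n4⇒n5  emit P0@[60:64],P3@[62:64]
[65] read 'c'  n5⇒n12 (via fail)  emit P3@[63:65]

Matches: [[0,1],[1,1],[2,1],[6,2],[6,3],[7,1],[8,1],[12,1],[16,1],[19,1],[23,2],[23,3],[24,3],[28,2],[28,3],[32,2],[32,3],[33,1],[38,2],[38,3],[41,1],[44,1],[46,1],[47,1],[48,1],[53,2],[53,3],[54,3],[55,1],[58,0],[58,3],[61,1],[64,0],[64,3],[65,3]]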